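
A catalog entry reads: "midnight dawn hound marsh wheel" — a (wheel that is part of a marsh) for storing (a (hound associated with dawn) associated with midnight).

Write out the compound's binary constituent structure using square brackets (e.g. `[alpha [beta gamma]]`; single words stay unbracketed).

[[midnight [dawn hound]] [marsh wheel]]

Whole compound: head "wheel" (specifically "marsh wheel"), modifier "midnight dawn hound".
"midnight dawn hound" → head "hound" (specifically "dawn hound"), modifier "midnight".
"dawn hound" → head "hound", modifier "dawn".
"marsh wheel" → head "wheel", modifier "marsh".
Assembled: [[midnight [dawn hound]] [marsh wheel]].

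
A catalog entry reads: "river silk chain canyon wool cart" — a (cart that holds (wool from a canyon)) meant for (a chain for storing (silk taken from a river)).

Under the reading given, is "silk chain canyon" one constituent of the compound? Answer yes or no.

The top-level split is [river silk chain] [canyon wool cart]; the full structure is [[[river silk] chain] [[canyon wool] cart]].
"silk chain canyon" straddles a constituent boundary, so it is not a single unit.

no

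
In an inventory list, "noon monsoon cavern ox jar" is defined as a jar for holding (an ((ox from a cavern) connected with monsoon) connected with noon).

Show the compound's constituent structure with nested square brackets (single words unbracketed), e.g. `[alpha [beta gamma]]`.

[[noon [monsoon [cavern ox]]] jar]

The outermost head in the paraphrase is "jar", modified by "noon monsoon cavern ox".
Inside "noon monsoon cavern ox": head "ox" (specifically "monsoon cavern ox"), modifier "noon".
Inside "monsoon cavern ox": head "ox" (specifically "cavern ox"), modifier "monsoon".
Inside "cavern ox": head "ox", modifier "cavern".
Putting it together: [[noon [monsoon [cavern ox]]] jar].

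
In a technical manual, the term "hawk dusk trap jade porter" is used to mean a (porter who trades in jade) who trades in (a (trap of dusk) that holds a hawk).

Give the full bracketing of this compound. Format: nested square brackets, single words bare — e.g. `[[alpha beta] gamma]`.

The outermost head in the paraphrase is "porter" (specifically "jade porter"), modified by "hawk dusk trap".
"hawk dusk trap" → head "trap" (specifically "dusk trap"), modifier "hawk".
"dusk trap" → head "trap", modifier "dusk".
"jade porter" → head "porter", modifier "jade".
Putting it together: [[hawk [dusk trap]] [jade porter]].

[[hawk [dusk trap]] [jade porter]]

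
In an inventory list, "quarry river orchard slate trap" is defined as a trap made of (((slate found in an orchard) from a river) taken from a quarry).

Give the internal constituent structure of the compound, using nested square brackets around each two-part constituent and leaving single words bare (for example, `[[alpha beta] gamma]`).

[[quarry [river [orchard slate]]] trap]

Overall it is a kind of trap; the modifier is "quarry river orchard slate".
Within "quarry river orchard slate", the head is "slate" (specifically "river orchard slate") and the modifier is "quarry".
Within "river orchard slate", the head is "slate" (specifically "orchard slate") and the modifier is "river".
Within "orchard slate", the head is "slate" and the modifier is "orchard".
So the structure is [[quarry [river [orchard slate]]] trap].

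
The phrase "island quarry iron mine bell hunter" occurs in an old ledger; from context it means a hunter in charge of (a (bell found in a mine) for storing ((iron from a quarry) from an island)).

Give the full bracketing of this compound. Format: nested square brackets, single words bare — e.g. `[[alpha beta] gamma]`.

Whole compound: head "hunter", modifier "island quarry iron mine bell".
Inside "island quarry iron mine bell": head "bell" (specifically "mine bell"), modifier "island quarry iron".
Inside "island quarry iron": head "iron" (specifically "quarry iron"), modifier "island".
Inside "quarry iron": head "iron", modifier "quarry".
Inside "mine bell": head "bell", modifier "mine".
Putting it together: [[[island [quarry iron]] [mine bell]] hunter].

[[[island [quarry iron]] [mine bell]] hunter]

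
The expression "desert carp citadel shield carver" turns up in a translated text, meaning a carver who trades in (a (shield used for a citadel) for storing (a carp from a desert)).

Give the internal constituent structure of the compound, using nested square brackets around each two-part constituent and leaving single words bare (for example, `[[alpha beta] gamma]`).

[[[desert carp] [citadel shield]] carver]

Overall it is a kind of carver; the modifier is "desert carp citadel shield".
"desert carp citadel shield" → head "shield" (specifically "citadel shield"), modifier "desert carp".
"desert carp" → head "carp", modifier "desert".
"citadel shield" → head "shield", modifier "citadel".
Putting it together: [[[desert carp] [citadel shield]] carver].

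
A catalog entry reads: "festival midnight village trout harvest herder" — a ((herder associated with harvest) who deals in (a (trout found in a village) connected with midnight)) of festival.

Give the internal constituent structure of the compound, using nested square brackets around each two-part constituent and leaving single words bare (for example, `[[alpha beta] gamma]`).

At the top level: head "herder" (specifically "midnight village trout harvest herder"); modifier "festival".
"midnight village trout harvest herder" → head "herder" (specifically "harvest herder"), modifier "midnight village trout".
"midnight village trout" → head "trout" (specifically "village trout"), modifier "midnight".
"village trout" → head "trout", modifier "village".
"harvest herder" → head "herder", modifier "harvest".
So the structure is [festival [[midnight [village trout]] [harvest herder]]].

[festival [[midnight [village trout]] [harvest herder]]]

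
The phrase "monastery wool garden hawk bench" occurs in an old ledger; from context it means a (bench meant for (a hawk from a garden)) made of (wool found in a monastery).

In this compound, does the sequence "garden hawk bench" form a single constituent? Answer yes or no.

The paraphrase groups the words so that "garden hawk bench" is one unit: it corresponds to a single parenthesized sub-phrase.
The full structure is [[monastery wool] [[garden hawk] bench]], in which [garden hawk bench] is a constituent.

yes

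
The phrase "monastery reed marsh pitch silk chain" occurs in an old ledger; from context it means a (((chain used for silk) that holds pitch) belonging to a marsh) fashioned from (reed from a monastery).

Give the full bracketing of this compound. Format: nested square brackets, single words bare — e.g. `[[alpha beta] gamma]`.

[[monastery reed] [marsh [pitch [silk chain]]]]

Overall it is a kind of chain (specifically "marsh pitch silk chain"); the modifier is "monastery reed".
Within "monastery reed", the head is "reed" and the modifier is "monastery".
Within "marsh pitch silk chain", the head is "chain" (specifically "pitch silk chain") and the modifier is "marsh".
Within "pitch silk chain", the head is "chain" (specifically "silk chain") and the modifier is "pitch".
Within "silk chain", the head is "chain" and the modifier is "silk".
Assembled: [[monastery reed] [marsh [pitch [silk chain]]]].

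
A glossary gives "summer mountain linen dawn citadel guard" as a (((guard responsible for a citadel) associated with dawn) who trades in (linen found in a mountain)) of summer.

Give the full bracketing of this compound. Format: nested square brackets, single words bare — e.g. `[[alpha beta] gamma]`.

The outermost head in the paraphrase is "guard" (specifically "mountain linen dawn citadel guard"), modified by "summer".
"mountain linen dawn citadel guard" → head "guard" (specifically "dawn citadel guard"), modifier "mountain linen".
"mountain linen" → head "linen", modifier "mountain".
"dawn citadel guard" → head "guard" (specifically "citadel guard"), modifier "dawn".
"citadel guard" → head "guard", modifier "citadel".
So the structure is [summer [[mountain linen] [dawn [citadel guard]]]].

[summer [[mountain linen] [dawn [citadel guard]]]]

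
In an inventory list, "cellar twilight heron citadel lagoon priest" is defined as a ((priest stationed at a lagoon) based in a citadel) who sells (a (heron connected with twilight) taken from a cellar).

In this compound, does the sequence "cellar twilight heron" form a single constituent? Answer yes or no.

yes

The paraphrase groups the words so that "cellar twilight heron" is one unit: it corresponds to a single parenthesized sub-phrase.
The full structure is [[cellar [twilight heron]] [citadel [lagoon priest]]], in which [cellar twilight heron] is a constituent.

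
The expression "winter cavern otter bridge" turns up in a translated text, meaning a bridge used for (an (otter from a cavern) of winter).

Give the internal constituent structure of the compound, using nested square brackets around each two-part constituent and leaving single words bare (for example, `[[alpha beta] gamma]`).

Overall it is a kind of bridge; the modifier is "winter cavern otter".
Inside "winter cavern otter": head "otter" (specifically "cavern otter"), modifier "winter".
Inside "cavern otter": head "otter", modifier "cavern".
Assembled: [[winter [cavern otter]] bridge].

[[winter [cavern otter]] bridge]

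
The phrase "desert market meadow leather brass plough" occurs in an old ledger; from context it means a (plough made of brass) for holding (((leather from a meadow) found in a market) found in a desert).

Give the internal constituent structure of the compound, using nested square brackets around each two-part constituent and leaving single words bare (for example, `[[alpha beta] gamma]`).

[[desert [market [meadow leather]]] [brass plough]]

Whole compound: head "plough" (specifically "brass plough"), modifier "desert market meadow leather".
"desert market meadow leather" → head "leather" (specifically "market meadow leather"), modifier "desert".
"market meadow leather" → head "leather" (specifically "meadow leather"), modifier "market".
"meadow leather" → head "leather", modifier "meadow".
"brass plough" → head "plough", modifier "brass".
Assembled: [[desert [market [meadow leather]]] [brass plough]].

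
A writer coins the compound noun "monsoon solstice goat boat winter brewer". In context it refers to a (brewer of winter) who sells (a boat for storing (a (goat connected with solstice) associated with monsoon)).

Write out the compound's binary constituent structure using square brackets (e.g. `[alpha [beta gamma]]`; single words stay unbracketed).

Overall it is a kind of brewer (specifically "winter brewer"); the modifier is "monsoon solstice goat boat".
Within "monsoon solstice goat boat", the head is "boat" and the modifier is "monsoon solstice goat".
Within "monsoon solstice goat", the head is "goat" (specifically "solstice goat") and the modifier is "monsoon".
Within "solstice goat", the head is "goat" and the modifier is "solstice".
Within "winter brewer", the head is "brewer" and the modifier is "winter".
Putting it together: [[[monsoon [solstice goat]] boat] [winter brewer]].

[[[monsoon [solstice goat]] boat] [winter brewer]]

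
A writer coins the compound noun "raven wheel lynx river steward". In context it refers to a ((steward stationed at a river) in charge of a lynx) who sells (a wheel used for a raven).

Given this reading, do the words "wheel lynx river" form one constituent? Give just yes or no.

The top-level split is [raven wheel] [lynx river steward]; the full structure is [[raven wheel] [lynx [river steward]]].
"wheel lynx river" straddles a constituent boundary, so it is not a single unit.

no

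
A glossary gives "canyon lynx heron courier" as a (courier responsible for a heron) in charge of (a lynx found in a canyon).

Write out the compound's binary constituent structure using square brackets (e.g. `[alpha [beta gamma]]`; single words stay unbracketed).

Overall it is a kind of courier (specifically "heron courier"); the modifier is "canyon lynx".
"canyon lynx" → head "lynx", modifier "canyon".
"heron courier" → head "courier", modifier "heron".
So the structure is [[canyon lynx] [heron courier]].

[[canyon lynx] [heron courier]]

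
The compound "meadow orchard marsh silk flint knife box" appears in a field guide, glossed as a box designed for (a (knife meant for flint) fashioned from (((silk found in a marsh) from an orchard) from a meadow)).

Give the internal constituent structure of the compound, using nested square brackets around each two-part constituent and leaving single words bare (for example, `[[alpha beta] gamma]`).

Whole compound: head "box", modifier "meadow orchard marsh silk flint knife".
Inside "meadow orchard marsh silk flint knife": head "knife" (specifically "flint knife"), modifier "meadow orchard marsh silk".
Inside "meadow orchard marsh silk": head "silk" (specifically "orchard marsh silk"), modifier "meadow".
Inside "orchard marsh silk": head "silk" (specifically "marsh silk"), modifier "orchard".
Inside "marsh silk": head "silk", modifier "marsh".
Inside "flint knife": head "knife", modifier "flint".
Putting it together: [[[meadow [orchard [marsh silk]]] [flint knife]] box].

[[[meadow [orchard [marsh silk]]] [flint knife]] box]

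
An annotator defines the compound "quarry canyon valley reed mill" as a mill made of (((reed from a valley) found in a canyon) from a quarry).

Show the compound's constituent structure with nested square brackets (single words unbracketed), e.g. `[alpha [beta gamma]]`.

Overall it is a kind of mill; the modifier is "quarry canyon valley reed".
"quarry canyon valley reed" → head "reed" (specifically "canyon valley reed"), modifier "quarry".
"canyon valley reed" → head "reed" (specifically "valley reed"), modifier "canyon".
"valley reed" → head "reed", modifier "valley".
Putting it together: [[quarry [canyon [valley reed]]] mill].

[[quarry [canyon [valley reed]]] mill]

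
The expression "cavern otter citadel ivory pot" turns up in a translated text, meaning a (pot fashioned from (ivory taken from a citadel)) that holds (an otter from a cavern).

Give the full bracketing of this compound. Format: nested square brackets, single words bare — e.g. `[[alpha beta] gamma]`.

[[cavern otter] [[citadel ivory] pot]]

Overall it is a kind of pot (specifically "citadel ivory pot"); the modifier is "cavern otter".
Within "cavern otter", the head is "otter" and the modifier is "cavern".
Within "citadel ivory pot", the head is "pot" and the modifier is "citadel ivory".
Within "citadel ivory", the head is "ivory" and the modifier is "citadel".
So the structure is [[cavern otter] [[citadel ivory] pot]].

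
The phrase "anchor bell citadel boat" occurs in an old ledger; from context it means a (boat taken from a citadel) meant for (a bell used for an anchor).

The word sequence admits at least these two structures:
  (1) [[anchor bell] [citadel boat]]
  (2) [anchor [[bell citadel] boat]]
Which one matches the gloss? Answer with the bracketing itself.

The paraphrase's head is the "boat" part ("citadel boat"); its modifier is "anchor bell".
That top-level split, carried through the inner groups, gives [[anchor bell] [citadel boat]].

[[anchor bell] [citadel boat]]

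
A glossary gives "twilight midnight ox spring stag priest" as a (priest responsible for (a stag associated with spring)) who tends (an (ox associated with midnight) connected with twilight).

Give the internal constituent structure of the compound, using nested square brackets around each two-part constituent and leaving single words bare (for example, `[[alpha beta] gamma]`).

At the top level: head "priest" (specifically "spring stag priest"); modifier "twilight midnight ox".
Inside "twilight midnight ox": head "ox" (specifically "midnight ox"), modifier "twilight".
Inside "midnight ox": head "ox", modifier "midnight".
Inside "spring stag priest": head "priest", modifier "spring stag".
Inside "spring stag": head "stag", modifier "spring".
Putting it together: [[twilight [midnight ox]] [[spring stag] priest]].

[[twilight [midnight ox]] [[spring stag] priest]]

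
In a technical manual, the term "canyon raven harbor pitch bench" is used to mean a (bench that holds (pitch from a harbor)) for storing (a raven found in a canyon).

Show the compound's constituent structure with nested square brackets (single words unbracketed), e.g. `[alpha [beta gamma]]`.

At the top level: head "bench" (specifically "harbor pitch bench"); modifier "canyon raven".
Within "canyon raven", the head is "raven" and the modifier is "canyon".
Within "harbor pitch bench", the head is "bench" and the modifier is "harbor pitch".
Within "harbor pitch", the head is "pitch" and the modifier is "harbor".
Putting it together: [[canyon raven] [[harbor pitch] bench]].

[[canyon raven] [[harbor pitch] bench]]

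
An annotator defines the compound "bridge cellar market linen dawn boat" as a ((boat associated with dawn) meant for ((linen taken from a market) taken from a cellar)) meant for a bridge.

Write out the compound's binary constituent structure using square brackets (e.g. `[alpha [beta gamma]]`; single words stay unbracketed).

Whole compound: head "boat" (specifically "cellar market linen dawn boat"), modifier "bridge".
Within "cellar market linen dawn boat", the head is "boat" (specifically "dawn boat") and the modifier is "cellar market linen".
Within "cellar market linen", the head is "linen" (specifically "market linen") and the modifier is "cellar".
Within "market linen", the head is "linen" and the modifier is "market".
Within "dawn boat", the head is "boat" and the modifier is "dawn".
So the structure is [bridge [[cellar [market linen]] [dawn boat]]].

[bridge [[cellar [market linen]] [dawn boat]]]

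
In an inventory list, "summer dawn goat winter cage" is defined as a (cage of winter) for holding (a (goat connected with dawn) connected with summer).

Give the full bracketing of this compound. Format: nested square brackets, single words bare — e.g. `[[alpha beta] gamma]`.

[[summer [dawn goat]] [winter cage]]

The outermost head in the paraphrase is "cage" (specifically "winter cage"), modified by "summer dawn goat".
Inside "summer dawn goat": head "goat" (specifically "dawn goat"), modifier "summer".
Inside "dawn goat": head "goat", modifier "dawn".
Inside "winter cage": head "cage", modifier "winter".
Assembled: [[summer [dawn goat]] [winter cage]].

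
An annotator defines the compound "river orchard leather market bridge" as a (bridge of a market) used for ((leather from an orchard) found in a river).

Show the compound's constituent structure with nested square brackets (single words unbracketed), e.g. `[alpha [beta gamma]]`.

Whole compound: head "bridge" (specifically "market bridge"), modifier "river orchard leather".
Inside "river orchard leather": head "leather" (specifically "orchard leather"), modifier "river".
Inside "orchard leather": head "leather", modifier "orchard".
Inside "market bridge": head "bridge", modifier "market".
Assembled: [[river [orchard leather]] [market bridge]].

[[river [orchard leather]] [market bridge]]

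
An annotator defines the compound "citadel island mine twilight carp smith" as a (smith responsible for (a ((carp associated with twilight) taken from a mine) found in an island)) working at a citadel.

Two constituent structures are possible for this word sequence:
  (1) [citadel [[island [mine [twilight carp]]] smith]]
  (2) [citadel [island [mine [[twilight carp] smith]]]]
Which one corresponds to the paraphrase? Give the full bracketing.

The paraphrase's head is the "smith" part ("island mine twilight carp smith"); its modifier is "citadel".
That top-level split, carried through the inner groups, gives [citadel [[island [mine [twilight carp]]] smith]].

[citadel [[island [mine [twilight carp]]] smith]]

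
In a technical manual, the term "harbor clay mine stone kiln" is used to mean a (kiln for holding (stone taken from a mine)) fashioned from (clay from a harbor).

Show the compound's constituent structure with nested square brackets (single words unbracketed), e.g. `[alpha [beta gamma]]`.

The outermost head in the paraphrase is "kiln" (specifically "mine stone kiln"), modified by "harbor clay".
Within "harbor clay", the head is "clay" and the modifier is "harbor".
Within "mine stone kiln", the head is "kiln" and the modifier is "mine stone".
Within "mine stone", the head is "stone" and the modifier is "mine".
So the structure is [[harbor clay] [[mine stone] kiln]].

[[harbor clay] [[mine stone] kiln]]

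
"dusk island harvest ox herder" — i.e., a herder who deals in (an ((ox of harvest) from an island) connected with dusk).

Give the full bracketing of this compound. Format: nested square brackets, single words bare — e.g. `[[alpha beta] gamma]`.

The outermost head in the paraphrase is "herder", modified by "dusk island harvest ox".
"dusk island harvest ox" → head "ox" (specifically "island harvest ox"), modifier "dusk".
"island harvest ox" → head "ox" (specifically "harvest ox"), modifier "island".
"harvest ox" → head "ox", modifier "harvest".
Assembled: [[dusk [island [harvest ox]]] herder].

[[dusk [island [harvest ox]]] herder]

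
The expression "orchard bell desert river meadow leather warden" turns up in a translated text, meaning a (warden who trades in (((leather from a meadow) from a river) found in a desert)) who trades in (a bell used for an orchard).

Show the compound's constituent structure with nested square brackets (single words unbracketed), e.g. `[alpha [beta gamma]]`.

[[orchard bell] [[desert [river [meadow leather]]] warden]]

At the top level: head "warden" (specifically "desert river meadow leather warden"); modifier "orchard bell".
Within "orchard bell", the head is "bell" and the modifier is "orchard".
Within "desert river meadow leather warden", the head is "warden" and the modifier is "desert river meadow leather".
Within "desert river meadow leather", the head is "leather" (specifically "river meadow leather") and the modifier is "desert".
Within "river meadow leather", the head is "leather" (specifically "meadow leather") and the modifier is "river".
Within "meadow leather", the head is "leather" and the modifier is "meadow".
Putting it together: [[orchard bell] [[desert [river [meadow leather]]] warden]].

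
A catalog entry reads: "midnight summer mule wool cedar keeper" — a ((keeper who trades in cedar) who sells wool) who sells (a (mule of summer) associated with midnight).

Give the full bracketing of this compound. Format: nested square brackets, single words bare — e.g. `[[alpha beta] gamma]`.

The outermost head in the paraphrase is "keeper" (specifically "wool cedar keeper"), modified by "midnight summer mule".
Within "midnight summer mule", the head is "mule" (specifically "summer mule") and the modifier is "midnight".
Within "summer mule", the head is "mule" and the modifier is "summer".
Within "wool cedar keeper", the head is "keeper" (specifically "cedar keeper") and the modifier is "wool".
Within "cedar keeper", the head is "keeper" and the modifier is "cedar".
So the structure is [[midnight [summer mule]] [wool [cedar keeper]]].

[[midnight [summer mule]] [wool [cedar keeper]]]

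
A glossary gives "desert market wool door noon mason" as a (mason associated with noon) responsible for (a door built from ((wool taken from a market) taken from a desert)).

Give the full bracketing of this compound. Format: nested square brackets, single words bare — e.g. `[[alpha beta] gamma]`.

[[[desert [market wool]] door] [noon mason]]

The outermost head in the paraphrase is "mason" (specifically "noon mason"), modified by "desert market wool door".
Within "desert market wool door", the head is "door" and the modifier is "desert market wool".
Within "desert market wool", the head is "wool" (specifically "market wool") and the modifier is "desert".
Within "market wool", the head is "wool" and the modifier is "market".
Within "noon mason", the head is "mason" and the modifier is "noon".
Assembled: [[[desert [market wool]] door] [noon mason]].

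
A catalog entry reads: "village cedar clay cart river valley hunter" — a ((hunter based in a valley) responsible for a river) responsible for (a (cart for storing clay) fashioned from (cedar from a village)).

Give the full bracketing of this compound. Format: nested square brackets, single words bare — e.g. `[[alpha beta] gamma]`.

[[[village cedar] [clay cart]] [river [valley hunter]]]

Overall it is a kind of hunter (specifically "river valley hunter"); the modifier is "village cedar clay cart".
Within "village cedar clay cart", the head is "cart" (specifically "clay cart") and the modifier is "village cedar".
Within "village cedar", the head is "cedar" and the modifier is "village".
Within "clay cart", the head is "cart" and the modifier is "clay".
Within "river valley hunter", the head is "hunter" (specifically "valley hunter") and the modifier is "river".
Within "valley hunter", the head is "hunter" and the modifier is "valley".
Putting it together: [[[village cedar] [clay cart]] [river [valley hunter]]].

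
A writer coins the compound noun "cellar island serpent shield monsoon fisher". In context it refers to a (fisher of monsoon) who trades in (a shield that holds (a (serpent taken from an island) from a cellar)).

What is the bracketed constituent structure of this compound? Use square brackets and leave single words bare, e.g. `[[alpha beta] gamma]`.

Overall it is a kind of fisher (specifically "monsoon fisher"); the modifier is "cellar island serpent shield".
Inside "cellar island serpent shield": head "shield", modifier "cellar island serpent".
Inside "cellar island serpent": head "serpent" (specifically "island serpent"), modifier "cellar".
Inside "island serpent": head "serpent", modifier "island".
Inside "monsoon fisher": head "fisher", modifier "monsoon".
Assembled: [[[cellar [island serpent]] shield] [monsoon fisher]].

[[[cellar [island serpent]] shield] [monsoon fisher]]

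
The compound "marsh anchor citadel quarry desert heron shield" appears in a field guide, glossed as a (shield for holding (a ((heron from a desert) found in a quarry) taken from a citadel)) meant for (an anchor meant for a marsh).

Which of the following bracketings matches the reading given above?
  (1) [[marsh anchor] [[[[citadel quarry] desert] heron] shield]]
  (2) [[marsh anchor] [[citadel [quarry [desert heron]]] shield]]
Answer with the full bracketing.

[[marsh anchor] [[citadel [quarry [desert heron]]] shield]]

The paraphrase's head is the "shield" part ("citadel quarry desert heron shield"); its modifier is "marsh anchor".
That top-level split, carried through the inner groups, gives [[marsh anchor] [[citadel [quarry [desert heron]]] shield]].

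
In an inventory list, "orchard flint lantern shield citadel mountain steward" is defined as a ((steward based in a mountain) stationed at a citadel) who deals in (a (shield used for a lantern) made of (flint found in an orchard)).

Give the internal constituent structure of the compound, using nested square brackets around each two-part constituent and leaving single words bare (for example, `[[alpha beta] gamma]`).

Overall it is a kind of steward (specifically "citadel mountain steward"); the modifier is "orchard flint lantern shield".
Inside "orchard flint lantern shield": head "shield" (specifically "lantern shield"), modifier "orchard flint".
Inside "orchard flint": head "flint", modifier "orchard".
Inside "lantern shield": head "shield", modifier "lantern".
Inside "citadel mountain steward": head "steward" (specifically "mountain steward"), modifier "citadel".
Inside "mountain steward": head "steward", modifier "mountain".
Putting it together: [[[orchard flint] [lantern shield]] [citadel [mountain steward]]].

[[[orchard flint] [lantern shield]] [citadel [mountain steward]]]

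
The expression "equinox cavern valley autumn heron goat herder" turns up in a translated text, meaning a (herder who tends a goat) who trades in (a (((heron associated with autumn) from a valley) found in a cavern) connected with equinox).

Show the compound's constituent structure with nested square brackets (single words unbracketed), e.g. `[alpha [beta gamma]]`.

[[equinox [cavern [valley [autumn heron]]]] [goat herder]]

Whole compound: head "herder" (specifically "goat herder"), modifier "equinox cavern valley autumn heron".
Within "equinox cavern valley autumn heron", the head is "heron" (specifically "cavern valley autumn heron") and the modifier is "equinox".
Within "cavern valley autumn heron", the head is "heron" (specifically "valley autumn heron") and the modifier is "cavern".
Within "valley autumn heron", the head is "heron" (specifically "autumn heron") and the modifier is "valley".
Within "autumn heron", the head is "heron" and the modifier is "autumn".
Within "goat herder", the head is "herder" and the modifier is "goat".
Putting it together: [[equinox [cavern [valley [autumn heron]]]] [goat herder]].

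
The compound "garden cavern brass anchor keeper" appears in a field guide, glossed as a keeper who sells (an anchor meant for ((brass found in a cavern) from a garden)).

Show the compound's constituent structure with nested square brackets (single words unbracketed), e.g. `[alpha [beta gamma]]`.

[[[garden [cavern brass]] anchor] keeper]

At the top level: head "keeper"; modifier "garden cavern brass anchor".
Inside "garden cavern brass anchor": head "anchor", modifier "garden cavern brass".
Inside "garden cavern brass": head "brass" (specifically "cavern brass"), modifier "garden".
Inside "cavern brass": head "brass", modifier "cavern".
So the structure is [[[garden [cavern brass]] anchor] keeper].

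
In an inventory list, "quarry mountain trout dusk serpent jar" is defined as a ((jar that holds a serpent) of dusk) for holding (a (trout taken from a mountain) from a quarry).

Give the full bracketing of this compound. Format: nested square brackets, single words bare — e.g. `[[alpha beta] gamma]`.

The outermost head in the paraphrase is "jar" (specifically "dusk serpent jar"), modified by "quarry mountain trout".
Within "quarry mountain trout", the head is "trout" (specifically "mountain trout") and the modifier is "quarry".
Within "mountain trout", the head is "trout" and the modifier is "mountain".
Within "dusk serpent jar", the head is "jar" (specifically "serpent jar") and the modifier is "dusk".
Within "serpent jar", the head is "jar" and the modifier is "serpent".
Putting it together: [[quarry [mountain trout]] [dusk [serpent jar]]].

[[quarry [mountain trout]] [dusk [serpent jar]]]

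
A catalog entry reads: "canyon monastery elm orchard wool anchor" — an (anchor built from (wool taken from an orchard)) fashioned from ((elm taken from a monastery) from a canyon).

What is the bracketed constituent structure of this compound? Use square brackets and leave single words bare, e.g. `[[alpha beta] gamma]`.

[[canyon [monastery elm]] [[orchard wool] anchor]]

The outermost head in the paraphrase is "anchor" (specifically "orchard wool anchor"), modified by "canyon monastery elm".
Inside "canyon monastery elm": head "elm" (specifically "monastery elm"), modifier "canyon".
Inside "monastery elm": head "elm", modifier "monastery".
Inside "orchard wool anchor": head "anchor", modifier "orchard wool".
Inside "orchard wool": head "wool", modifier "orchard".
So the structure is [[canyon [monastery elm]] [[orchard wool] anchor]].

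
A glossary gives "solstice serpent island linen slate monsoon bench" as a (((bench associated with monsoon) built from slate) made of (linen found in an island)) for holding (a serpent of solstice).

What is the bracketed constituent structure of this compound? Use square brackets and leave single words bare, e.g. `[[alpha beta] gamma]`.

[[solstice serpent] [[island linen] [slate [monsoon bench]]]]

Overall it is a kind of bench (specifically "island linen slate monsoon bench"); the modifier is "solstice serpent".
"solstice serpent" → head "serpent", modifier "solstice".
"island linen slate monsoon bench" → head "bench" (specifically "slate monsoon bench"), modifier "island linen".
"island linen" → head "linen", modifier "island".
"slate monsoon bench" → head "bench" (specifically "monsoon bench"), modifier "slate".
"monsoon bench" → head "bench", modifier "monsoon".
So the structure is [[solstice serpent] [[island linen] [slate [monsoon bench]]]].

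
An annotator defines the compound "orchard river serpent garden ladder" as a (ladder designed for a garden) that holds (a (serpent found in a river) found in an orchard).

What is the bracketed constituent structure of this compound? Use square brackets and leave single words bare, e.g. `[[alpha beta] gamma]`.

[[orchard [river serpent]] [garden ladder]]

Overall it is a kind of ladder (specifically "garden ladder"); the modifier is "orchard river serpent".
Inside "orchard river serpent": head "serpent" (specifically "river serpent"), modifier "orchard".
Inside "river serpent": head "serpent", modifier "river".
Inside "garden ladder": head "ladder", modifier "garden".
So the structure is [[orchard [river serpent]] [garden ladder]].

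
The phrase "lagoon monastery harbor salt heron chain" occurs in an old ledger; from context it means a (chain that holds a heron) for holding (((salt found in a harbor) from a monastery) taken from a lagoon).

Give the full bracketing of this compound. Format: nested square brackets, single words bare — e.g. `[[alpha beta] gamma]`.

Whole compound: head "chain" (specifically "heron chain"), modifier "lagoon monastery harbor salt".
Inside "lagoon monastery harbor salt": head "salt" (specifically "monastery harbor salt"), modifier "lagoon".
Inside "monastery harbor salt": head "salt" (specifically "harbor salt"), modifier "monastery".
Inside "harbor salt": head "salt", modifier "harbor".
Inside "heron chain": head "chain", modifier "heron".
So the structure is [[lagoon [monastery [harbor salt]]] [heron chain]].

[[lagoon [monastery [harbor salt]]] [heron chain]]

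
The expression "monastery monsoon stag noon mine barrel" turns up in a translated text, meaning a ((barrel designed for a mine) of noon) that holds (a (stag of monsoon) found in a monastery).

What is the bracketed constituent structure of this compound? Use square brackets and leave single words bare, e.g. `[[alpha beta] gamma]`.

Whole compound: head "barrel" (specifically "noon mine barrel"), modifier "monastery monsoon stag".
"monastery monsoon stag" → head "stag" (specifically "monsoon stag"), modifier "monastery".
"monsoon stag" → head "stag", modifier "monsoon".
"noon mine barrel" → head "barrel" (specifically "mine barrel"), modifier "noon".
"mine barrel" → head "barrel", modifier "mine".
Assembled: [[monastery [monsoon stag]] [noon [mine barrel]]].

[[monastery [monsoon stag]] [noon [mine barrel]]]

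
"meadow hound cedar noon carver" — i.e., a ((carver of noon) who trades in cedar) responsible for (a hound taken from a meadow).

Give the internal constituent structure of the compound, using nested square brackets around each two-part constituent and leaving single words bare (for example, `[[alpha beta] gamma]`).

Whole compound: head "carver" (specifically "cedar noon carver"), modifier "meadow hound".
Inside "meadow hound": head "hound", modifier "meadow".
Inside "cedar noon carver": head "carver" (specifically "noon carver"), modifier "cedar".
Inside "noon carver": head "carver", modifier "noon".
Assembled: [[meadow hound] [cedar [noon carver]]].

[[meadow hound] [cedar [noon carver]]]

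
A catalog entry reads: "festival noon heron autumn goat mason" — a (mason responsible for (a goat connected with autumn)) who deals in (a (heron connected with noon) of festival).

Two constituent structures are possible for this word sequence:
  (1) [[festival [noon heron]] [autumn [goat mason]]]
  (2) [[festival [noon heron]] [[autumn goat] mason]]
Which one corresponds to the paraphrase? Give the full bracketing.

The paraphrase's head is the "mason" part ("autumn goat mason"); its modifier is "festival noon heron".
That top-level split, carried through the inner groups, gives [[festival [noon heron]] [[autumn goat] mason]].

[[festival [noon heron]] [[autumn goat] mason]]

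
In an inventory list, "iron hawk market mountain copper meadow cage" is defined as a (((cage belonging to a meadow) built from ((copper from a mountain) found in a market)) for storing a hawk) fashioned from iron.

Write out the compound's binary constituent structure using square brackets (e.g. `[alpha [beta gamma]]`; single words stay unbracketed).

Whole compound: head "cage" (specifically "hawk market mountain copper meadow cage"), modifier "iron".
Within "hawk market mountain copper meadow cage", the head is "cage" (specifically "market mountain copper meadow cage") and the modifier is "hawk".
Within "market mountain copper meadow cage", the head is "cage" (specifically "meadow cage") and the modifier is "market mountain copper".
Within "market mountain copper", the head is "copper" (specifically "mountain copper") and the modifier is "market".
Within "mountain copper", the head is "copper" and the modifier is "mountain".
Within "meadow cage", the head is "cage" and the modifier is "meadow".
Putting it together: [iron [hawk [[market [mountain copper]] [meadow cage]]]].

[iron [hawk [[market [mountain copper]] [meadow cage]]]]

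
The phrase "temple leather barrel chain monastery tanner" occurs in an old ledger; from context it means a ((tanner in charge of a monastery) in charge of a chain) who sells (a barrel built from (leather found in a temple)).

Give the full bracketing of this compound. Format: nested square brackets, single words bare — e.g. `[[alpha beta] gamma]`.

At the top level: head "tanner" (specifically "chain monastery tanner"); modifier "temple leather barrel".
"temple leather barrel" → head "barrel", modifier "temple leather".
"temple leather" → head "leather", modifier "temple".
"chain monastery tanner" → head "tanner" (specifically "monastery tanner"), modifier "chain".
"monastery tanner" → head "tanner", modifier "monastery".
Putting it together: [[[temple leather] barrel] [chain [monastery tanner]]].

[[[temple leather] barrel] [chain [monastery tanner]]]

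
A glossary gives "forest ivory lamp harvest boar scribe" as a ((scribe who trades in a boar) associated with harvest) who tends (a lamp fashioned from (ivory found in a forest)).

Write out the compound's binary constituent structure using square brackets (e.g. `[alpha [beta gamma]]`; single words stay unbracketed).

[[[forest ivory] lamp] [harvest [boar scribe]]]

Overall it is a kind of scribe (specifically "harvest boar scribe"); the modifier is "forest ivory lamp".
Inside "forest ivory lamp": head "lamp", modifier "forest ivory".
Inside "forest ivory": head "ivory", modifier "forest".
Inside "harvest boar scribe": head "scribe" (specifically "boar scribe"), modifier "harvest".
Inside "boar scribe": head "scribe", modifier "boar".
Putting it together: [[[forest ivory] lamp] [harvest [boar scribe]]].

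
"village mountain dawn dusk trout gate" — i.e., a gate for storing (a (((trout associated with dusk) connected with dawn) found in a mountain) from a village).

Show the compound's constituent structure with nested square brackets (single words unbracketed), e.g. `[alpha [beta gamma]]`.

[[village [mountain [dawn [dusk trout]]]] gate]

Whole compound: head "gate", modifier "village mountain dawn dusk trout".
Inside "village mountain dawn dusk trout": head "trout" (specifically "mountain dawn dusk trout"), modifier "village".
Inside "mountain dawn dusk trout": head "trout" (specifically "dawn dusk trout"), modifier "mountain".
Inside "dawn dusk trout": head "trout" (specifically "dusk trout"), modifier "dawn".
Inside "dusk trout": head "trout", modifier "dusk".
Putting it together: [[village [mountain [dawn [dusk trout]]]] gate].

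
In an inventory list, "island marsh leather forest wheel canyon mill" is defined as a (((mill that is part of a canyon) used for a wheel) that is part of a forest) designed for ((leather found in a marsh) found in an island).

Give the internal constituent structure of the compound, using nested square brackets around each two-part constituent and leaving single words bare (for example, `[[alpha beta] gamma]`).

Whole compound: head "mill" (specifically "forest wheel canyon mill"), modifier "island marsh leather".
"island marsh leather" → head "leather" (specifically "marsh leather"), modifier "island".
"marsh leather" → head "leather", modifier "marsh".
"forest wheel canyon mill" → head "mill" (specifically "wheel canyon mill"), modifier "forest".
"wheel canyon mill" → head "mill" (specifically "canyon mill"), modifier "wheel".
"canyon mill" → head "mill", modifier "canyon".
So the structure is [[island [marsh leather]] [forest [wheel [canyon mill]]]].

[[island [marsh leather]] [forest [wheel [canyon mill]]]]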